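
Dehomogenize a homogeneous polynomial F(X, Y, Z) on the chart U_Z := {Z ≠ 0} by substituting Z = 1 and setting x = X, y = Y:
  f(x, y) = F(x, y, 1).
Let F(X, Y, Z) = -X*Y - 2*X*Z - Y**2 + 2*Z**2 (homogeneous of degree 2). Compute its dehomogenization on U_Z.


f(x, y) = -x*y - 2*x - y**2 + 2

On U_Z we set Z = 1. Each monomial c·X^i·Y^j·Z^k in F becomes c·x^i·y^j·1^k = c·x^i·y^j.
Substituting Z = 1: F(X, Y, 1) = -x*y - 2*x - y**2 + 2.
Note: deg(f) ≤ deg(F) = 2; strict inequality happens when F is divisible by Z (lost terms).


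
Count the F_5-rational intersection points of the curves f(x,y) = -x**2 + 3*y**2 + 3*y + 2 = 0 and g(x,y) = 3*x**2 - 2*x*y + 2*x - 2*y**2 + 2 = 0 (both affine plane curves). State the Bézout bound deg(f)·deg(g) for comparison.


Common zeros: ∅; count = 0; Bézout bound = 4.

deg(f) = 2, deg(g) = 2, so Bézout bound = 4.
Scan x ∈ F_5. For each x, list the y ∈ F_5 with f(x, y) ≡ 0 and those with g(x, y) ≡ 0 (mod 5); the common zeros in that column are the intersection.
  x = 0: f ≡ 0 at y ∈ {2}; g ≡ 0 at y ∈ {1, 4}; common: ∅.
  x = 1: f ≡ 0 at y ∈ ∅; g ≡ 0 at y ∈ {2}; common: ∅.
  x = 2: f ≡ 0 at y ∈ ∅; g ≡ 0 at y ∈ {4}; common: ∅.
  x = 3: f ≡ 0 at y ∈ ∅; g ≡ 0 at y ∈ {0, 2}; common: ∅.
  x = 4: f ≡ 0 at y ∈ ∅; g ≡ 0 at y ∈ ∅; common: ∅.
Collecting: common zeros = ∅, so the count is 0.
Comparison with the Bézout bound: 0 ≤ 4 = deg(f)·deg(g), as expected for curves with no common component (the affine F_5-count falls short of the bound because intersections may lie at infinity, over extension fields, or carry multiplicity).


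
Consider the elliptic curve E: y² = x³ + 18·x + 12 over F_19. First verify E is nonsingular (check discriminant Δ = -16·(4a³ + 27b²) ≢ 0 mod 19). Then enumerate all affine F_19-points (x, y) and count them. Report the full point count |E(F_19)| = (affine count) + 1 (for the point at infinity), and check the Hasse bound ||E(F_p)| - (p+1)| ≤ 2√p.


Affine points = {(3, 6), (3, 13), (7, 5), (7, 14), (13, 7), (13, 12), (14, 5), (14, 14), (15, 3), (15, 16), (16, 8), (16, 11), (17, 5), (17, 14)}; affine count = 14; |E(F_19)| = 15.

Discriminant check: Δ ∝ 4a³ + 27b² = 4·18³ + 27·12² = 4·5832 + 27·144 ≡ 8 (mod 19). Nonzero ⇒ E is nonsingular.
For each x ∈ F_19, compute rhs = x³ + 18·x + 12 mod 19, then count y ∈ F_19 with y² ≡ rhs.
  x = 0: rhs = 12, matching y values: none (0 points).
  x = 1: rhs = 12, matching y values: none (0 points).
  x = 2: rhs = 18, matching y values: none (0 points).
  x = 3: rhs = 17, matching y values: 6, 13 (2 points).
  x = 4: rhs = 15, matching y values: none (0 points).
  x = 5: rhs = 18, matching y values: none (0 points).
  x = 6: rhs = 13, matching y values: none (0 points).
  x = 7: rhs = 6, matching y values: 5, 14 (2 points).
  x = 8: rhs = 3, matching y values: none (0 points).
  x = 9: rhs = 10, matching y values: none (0 points).
  x = 10: rhs = 14, matching y values: none (0 points).
  x = 11: rhs = 2, matching y values: none (0 points).
  x = 12: rhs = 18, matching y values: none (0 points).
  x = 13: rhs = 11, matching y values: 7, 12 (2 points).
  x = 14: rhs = 6, matching y values: 5, 14 (2 points).
  x = 15: rhs = 9, matching y values: 3, 16 (2 points).
  x = 16: rhs = 7, matching y values: 8, 11 (2 points).
  x = 17: rhs = 6, matching y values: 5, 14 (2 points).
  x = 18: rhs = 12, matching y values: none (0 points).
Total affine count: 14.
Full point count |E(F_19)| = 14 + 1 = 15.
Hasse bound: |15 − (19+1)| = |-5| = 5 ≤ 2√19 ≈ 8.7178 ✓.


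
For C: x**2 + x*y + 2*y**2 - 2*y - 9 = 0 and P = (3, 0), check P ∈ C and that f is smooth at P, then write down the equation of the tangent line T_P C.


Tangent line at P: 6*x + y - 18 = 0.

Step 1: f(3, 0) = 0, so P lies on C.
Step 2: partial derivatives
  f_x(x, y) = 2*x + y, f_y(x, y) = x + 4*y - 2.
  f_x(P) = 6, f_y(P) = 1 (gradient nonzero, so P is smooth).
Step 3: tangent line at P: 6·(x − 3) + 1·(y − 0) = 0.
Expanding: 6*x + y - 18 = 0.


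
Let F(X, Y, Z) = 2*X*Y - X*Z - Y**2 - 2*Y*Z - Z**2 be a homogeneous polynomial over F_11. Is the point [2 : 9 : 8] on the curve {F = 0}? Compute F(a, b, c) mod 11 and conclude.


F(2,9,8) ≡ 6 (mod 11); P is NOT on the curve.

Evaluate F(2, 9, 8) term-by-term (mod 11).
  2*X*Y ↦ 2·2·9·1 = 36
  -X*Z ↦ -1·2·1·8 = -16
  -Y**2 ↦ -1·1·81·1 = -81
  -2*Y*Z ↦ -2·1·9·8 = -144
  -Z**2 ↦ -1·1·1·64 = -64
Sum: F(2, 9, 8) = (36) + (-16) + (-81) + (-144) + (-64) = -269.
Reducing mod 11: -269 ≡ 6 (mod 11).
Since F(a, b, c) ≡ 6 ≠ 0 (mod 11), P does NOT lie on the curve.


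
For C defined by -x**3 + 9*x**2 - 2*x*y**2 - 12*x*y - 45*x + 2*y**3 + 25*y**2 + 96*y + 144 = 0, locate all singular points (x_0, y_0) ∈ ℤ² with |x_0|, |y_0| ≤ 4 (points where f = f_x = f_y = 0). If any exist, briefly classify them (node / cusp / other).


Singular points: {(3, -3)}; classification: cusp.

Compute partial derivatives:
  f_x = -3*x**2 + 18*x - 2*y**2 - 12*y - 45.
  f_y = -4*x*y - 12*x + 6*y**2 + 50*y + 96.
Scan x_0 ∈ {−4, ..., 4}. For each x_0, f_y(x_0, y) is a polynomial in y; find its integer roots y ∈ {−4, ..., 4}, then test f_x and f at those candidates.
  x = -4: f_y(-4, y) = 6*y**2 + 66*y + 144; vanishes at y ∈ {-3}. (-4, -3): f_x = -147 ≠ 0.
  x = -3: f_y(-3, y) = 6*y**2 + 62*y + 132; vanishes at y ∈ {-3}. (-3, -3): f_x = -108 ≠ 0.
  x = -2: f_y(-2, y) = 6*y**2 + 58*y + 120; vanishes at y ∈ {-3}. (-2, -3): f_x = -75 ≠ 0.
  x = -1: f_y(-1, y) = 6*y**2 + 54*y + 108; vanishes at y ∈ {-3}. (-1, -3): f_x = -48 ≠ 0.
  x = 0: f_y(0, y) = 6*y**2 + 50*y + 96; vanishes at y ∈ {-3}. (0, -3): f_x = -27 ≠ 0.
  x = 1: f_y(1, y) = 6*y**2 + 46*y + 84; vanishes at y ∈ {-3}. (1, -3): f_x = -12 ≠ 0.
  x = 2: f_y(2, y) = 6*y**2 + 42*y + 72; vanishes at y ∈ {-4, -3}. (2, -4): f_x = -5 ≠ 0; (2, -3): f_x = -3 ≠ 0.
  x = 3: f_y(3, y) = 6*y**2 + 38*y + 60; vanishes at y ∈ {-3}. (3, -3): f_x = 0, f = 0 — SINGULAR.
  x = 4: f_y(4, y) = 6*y**2 + 34*y + 48; vanishes at y ∈ {-3}. (4, -3): f_x = -3 ≠ 0.
Only singular point on the grid: (3, -3).
Classify: substitute x = 3 + u, y = -3 + v and expand: f = -u**3 - 2*u*v**2 + 2*v**3 + v**2.
No constant or linear terms (consistent with a singular point). Quadratic part: v**2. Cubic part: -u**3 - 2*u*v**2 + 2*v**3.
The quadratic part v**2 is a perfect square, so there is a single (double) tangent line v = 0, i.e. y = -3. Restricting the cubic part to that line (v = 0) leaves -u**3 ≠ 0, so f is not divisible by v and the branch is v² ≈ u**3 to lowest order — this is a cusp.
Classification: cusp.


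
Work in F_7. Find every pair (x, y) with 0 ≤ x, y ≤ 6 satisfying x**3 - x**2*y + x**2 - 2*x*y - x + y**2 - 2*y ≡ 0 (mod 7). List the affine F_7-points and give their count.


Affine F_7-points: {(0, 0), (0, 2), (1, 6), (2, 4), (2, 6), (4, 2), (4, 3), (6, 3), (6, 5)}; count = 9.

For each of the 49 pairs (x, y) ∈ F_7², evaluate f(x, y) mod 7. Record the zeros.
  x = 0: [0↦0, 1↦6, 2↦0, 3↦3, 4↦1, 5↦1, 6↦3]  zeros at y ∈ {0, 2}
  x = 1: [0↦1, 1↦4, 2↦2, 3↦2, 4↦4, 5↦1, 6↦0]  zeros at y ∈ {6}
  x = 2: [0↦3, 1↦1, 2↦1, 3↦3, 4↦0, 5↦6, 6↦0]  zeros at y ∈ {4, 6}
  x = 3: [0↦5, 1↦3, 2↦3, 3↦5, 4↦2, 5↦1, 6↦2]  zeros at y ∈ ∅
  x = 4: [0↦6, 1↦2, 2↦0, 3↦0, 4↦2, 5↦6, 6↦5]  zeros at y ∈ {2, 3}
  x = 5: [0↦5, 1↦4, 2↦5, 3↦1, 4↦6, 5↦6, 6↦1]  zeros at y ∈ ∅
  x = 6: [0↦1, 1↦1, 2↦3, 3↦0, 4↦6, 5↦0, 6↦3]  zeros at y ∈ {3, 5}
Collecting zeros: affine points = {(0, 0), (0, 2), (1, 6), (2, 4), (2, 6), (4, 2), (4, 3), (6, 3), (6, 5)}.
Total count |C(F_7)_aff| = 9.


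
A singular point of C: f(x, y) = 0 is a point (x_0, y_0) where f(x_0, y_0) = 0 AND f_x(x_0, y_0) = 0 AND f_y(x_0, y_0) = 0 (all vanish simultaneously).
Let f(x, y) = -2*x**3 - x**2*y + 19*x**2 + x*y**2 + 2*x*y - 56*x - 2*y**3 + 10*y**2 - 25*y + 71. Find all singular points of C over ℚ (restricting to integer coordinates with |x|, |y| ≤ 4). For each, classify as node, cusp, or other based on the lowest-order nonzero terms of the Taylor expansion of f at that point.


Singular points: {(3, 2)}; classification: node.

Compute partial derivatives:
  f_x = -6*x**2 - 2*x*y + 38*x + y**2 + 2*y - 56.
  f_y = -x**2 + 2*x*y + 2*x - 6*y**2 + 20*y - 25.
Scan x_0 ∈ {−4, ..., 4}. For each x_0, f_y(x_0, y) is a polynomial in y; find its integer roots y ∈ {−4, ..., 4}, then test f_x and f at those candidates.
  x = -4: f_y(-4, y) = -6*y**2 + 12*y - 49; no integer root y with |y| ≤ 4.
  x = -3: f_y(-3, y) = -6*y**2 + 14*y - 40; no integer root y with |y| ≤ 4.
  x = -2: f_y(-2, y) = -6*y**2 + 16*y - 33; no integer root y with |y| ≤ 4.
  x = -1: f_y(-1, y) = -6*y**2 + 18*y - 28; no integer root y with |y| ≤ 4.
  x = 0: f_y(0, y) = -6*y**2 + 20*y - 25; no integer root y with |y| ≤ 4.
  x = 1: f_y(1, y) = -6*y**2 + 22*y - 24; no integer root y with |y| ≤ 4.
  x = 2: f_y(2, y) = -6*y**2 + 24*y - 25; no integer root y with |y| ≤ 4.
  x = 3: f_y(3, y) = -6*y**2 + 26*y - 28; vanishes at y ∈ {2}. (3, 2): f_x = 0, f = 0 — SINGULAR.
  x = 4: f_y(4, y) = -6*y**2 + 28*y - 33; no integer root y with |y| ≤ 4.
Only singular point on the grid: (3, 2).
Classify: substitute x = 3 + u, y = 2 + v and expand: f = -2*u**3 - u**2*v - u**2 + u*v**2 - 2*v**3 + v**2.
No constant or linear terms (consistent with a singular point). Quadratic part: -u**2 + v**2. Cubic part: -2*u**3 - u**2*v + u*v**2 - 2*v**3.
The quadratic part v**2 - u**2 = (v − u)(v + u) splits into two distinct linear factors, so there are two distinct tangent lines y − 2 = ±(x − 3) — this is a node (ordinary double point).
Classification: node.


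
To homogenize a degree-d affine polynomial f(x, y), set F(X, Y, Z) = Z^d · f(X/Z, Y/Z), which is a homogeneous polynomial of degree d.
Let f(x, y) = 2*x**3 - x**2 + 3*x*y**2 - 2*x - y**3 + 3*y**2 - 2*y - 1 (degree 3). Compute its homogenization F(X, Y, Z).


F(X, Y, Z) = 2*X**3 - X**2*Z + 3*X*Y**2 - 2*X*Z**2 - Y**3 + 3*Y**2*Z - 2*Y*Z**2 - Z**3

deg(f) = 3.
Substitute x = X/Z, y = Y/Z into f, then multiply by Z^3.
  monomial 2·x^3·y^0 ↦ 2·X^3·Y^0·Z^0.
  monomial -1·x^2·y^0 ↦ -1·X^2·Y^0·Z^1.
  monomial 3·x^1·y^2 ↦ 3·X^1·Y^2·Z^0.
  monomial -2·x^1·y^0 ↦ -2·X^1·Y^0·Z^2.
  monomial -1·x^0·y^3 ↦ -1·X^0·Y^3·Z^0.
  monomial 3·x^0·y^2 ↦ 3·X^0·Y^2·Z^1.
  monomial -2·x^0·y^1 ↦ -2·X^0·Y^1·Z^2.
  monomial -1·x^0·y^0 ↦ -1·X^0·Y^0·Z^3.
Collecting: F(X, Y, Z) = 2*X**3 - X**2*Z + 3*X*Y**2 - 2*X*Z**2 - Y**3 + 3*Y**2*Z - 2*Y*Z**2 - Z**3.


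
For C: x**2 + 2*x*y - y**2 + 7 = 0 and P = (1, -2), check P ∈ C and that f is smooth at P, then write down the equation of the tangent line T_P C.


Tangent line at P: -2*x + 6*y + 14 = 0.

Step 1: f(1, -2) = 0, so P lies on C.
Step 2: partial derivatives
  f_x(x, y) = 2*x + 2*y, f_y(x, y) = 2*x - 2*y.
  f_x(P) = -2, f_y(P) = 6 (gradient nonzero, so P is smooth).
Step 3: tangent line at P: -2·(x − 1) + 6·(y − -2) = 0.
Expanding: -2*x + 6*y + 14 = 0.


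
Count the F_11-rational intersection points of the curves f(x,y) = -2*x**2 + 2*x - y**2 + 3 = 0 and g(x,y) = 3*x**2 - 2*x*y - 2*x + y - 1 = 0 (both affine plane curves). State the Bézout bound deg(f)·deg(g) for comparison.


Common zeros: ∅; count = 0; Bézout bound = 4.

deg(f) = 2, deg(g) = 2, so Bézout bound = 4.
Scan x ∈ F_11. For each x, list the y ∈ F_11 with f(x, y) ≡ 0 and those with g(x, y) ≡ 0 (mod 11); the common zeros in that column are the intersection.
  x = 0: f ≡ 0 at y ∈ {5, 6}; g ≡ 0 at y ∈ {1}; common: ∅.
  x = 1: f ≡ 0 at y ∈ {5, 6}; g ≡ 0 at y ∈ {0}; common: ∅.
  x = 2: f ≡ 0 at y ∈ ∅; g ≡ 0 at y ∈ {6}; common: ∅.
  x = 3: f ≡ 0 at y ∈ ∅; g ≡ 0 at y ∈ {4}; common: ∅.
  x = 4: f ≡ 0 at y ∈ {1, 10}; g ≡ 0 at y ∈ {4}; common: ∅.
  x = 5: f ≡ 0 at y ∈ ∅; g ≡ 0 at y ∈ {1}; common: ∅.
  x = 6: f ≡ 0 at y ∈ {3, 8}; g ≡ 0 at y ∈ ∅; common: ∅.
  x = 7: f ≡ 0 at y ∈ ∅; g ≡ 0 at y ∈ {0}; common: ∅.
  x = 8: f ≡ 0 at y ∈ {1, 10}; g ≡ 0 at y ∈ {8}; common: ∅.
  x = 9: f ≡ 0 at y ∈ ∅; g ≡ 0 at y ∈ {8}; common: ∅.
  x = 10: f ≡ 0 at y ∈ ∅; g ≡ 0 at y ∈ {6}; common: ∅.
Collecting: common zeros = ∅, so the count is 0.
Comparison with the Bézout bound: 0 ≤ 4 = deg(f)·deg(g), as expected for curves with no common component (the affine F_11-count falls short of the bound because intersections may lie at infinity, over extension fields, or carry multiplicity).


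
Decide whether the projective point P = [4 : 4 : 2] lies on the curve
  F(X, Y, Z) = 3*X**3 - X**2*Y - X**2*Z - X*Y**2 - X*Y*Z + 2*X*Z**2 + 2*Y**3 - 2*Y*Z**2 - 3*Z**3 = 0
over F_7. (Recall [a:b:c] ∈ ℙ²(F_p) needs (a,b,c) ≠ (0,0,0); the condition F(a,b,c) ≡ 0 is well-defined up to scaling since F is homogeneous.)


F(4,4,2) ≡ 6 (mod 7); P is NOT on the curve.

Evaluate F(4, 4, 2) term-by-term (mod 7).
  3*X**3 ↦ 3·64·1·1 = 192
  -X**2*Y ↦ -1·16·4·1 = -64
  -X**2*Z ↦ -1·16·1·2 = -32
  -X*Y**2 ↦ -1·4·16·1 = -64
  -X*Y*Z ↦ -1·4·4·2 = -32
  2*X*Z**2 ↦ 2·4·1·4 = 32
  2*Y**3 ↦ 2·1·64·1 = 128
  -2*Y*Z**2 ↦ -2·1·4·4 = -32
  -3*Z**3 ↦ -3·1·1·8 = -24
Sum: F(4, 4, 2) = (192) + (-64) + (-32) + (-64) + (-32) + (32) + (128) + (-32) + (-24) = 104.
Reducing mod 7: 104 ≡ 6 (mod 7).
Since F(a, b, c) ≡ 6 ≠ 0 (mod 7), P does NOT lie on the curve.


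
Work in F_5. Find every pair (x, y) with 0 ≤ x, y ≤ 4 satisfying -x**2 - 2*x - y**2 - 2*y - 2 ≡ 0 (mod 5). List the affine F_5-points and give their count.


Affine F_5-points: {(0, 1), (0, 2), (1, 0), (1, 3), (2, 0), (2, 3), (3, 1), (3, 2), (4, 4)}; count = 9.

For each of the 25 pairs (x, y) ∈ F_5², evaluate f(x, y) mod 5. Record the zeros.
  x = 0: [0↦3, 1↦0, 2↦0, 3↦3, 4↦4]  zeros at y ∈ {1, 2}
  x = 1: [0↦0, 1↦2, 2↦2, 3↦0, 4↦1]  zeros at y ∈ {0, 3}
  x = 2: [0↦0, 1↦2, 2↦2, 3↦0, 4↦1]  zeros at y ∈ {0, 3}
  x = 3: [0↦3, 1↦0, 2↦0, 3↦3, 4↦4]  zeros at y ∈ {1, 2}
  x = 4: [0↦4, 1↦1, 2↦1, 3↦4, 4↦0]  zeros at y ∈ {4}
Collecting zeros: affine points = {(0, 1), (0, 2), (1, 0), (1, 3), (2, 0), (2, 3), (3, 1), (3, 2), (4, 4)}.
Total count |C(F_5)_aff| = 9.


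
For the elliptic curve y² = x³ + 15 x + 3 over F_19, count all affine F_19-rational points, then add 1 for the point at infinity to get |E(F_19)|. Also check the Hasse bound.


Affine points = {(1, 0), (6, 9), (6, 10), (11, 6), (11, 13), (12, 7), (12, 12), (13, 1), (13, 18), (16, 8), (16, 11), (18, 5), (18, 14)}; affine count = 13; |E(F_19)| = 14.

Discriminant check: Δ ∝ 4a³ + 27b² = 4·15³ + 27·3² = 4·3375 + 27·9 ≡ 6 (mod 19). Nonzero ⇒ E is nonsingular.
For each x ∈ F_19, compute rhs = x³ + 15·x + 3 mod 19, then count y ∈ F_19 with y² ≡ rhs.
  x = 0: rhs = 3, matching y values: none (0 points).
  x = 1: rhs = 0, matching y values: 0 (1 points).
  x = 2: rhs = 3, matching y values: none (0 points).
  x = 3: rhs = 18, matching y values: none (0 points).
  x = 4: rhs = 13, matching y values: none (0 points).
  x = 5: rhs = 13, matching y values: none (0 points).
  x = 6: rhs = 5, matching y values: 9, 10 (2 points).
  x = 7: rhs = 14, matching y values: none (0 points).
  x = 8: rhs = 8, matching y values: none (0 points).
  x = 9: rhs = 12, matching y values: none (0 points).
  x = 10: rhs = 13, matching y values: none (0 points).
  x = 11: rhs = 17, matching y values: 6, 13 (2 points).
  x = 12: rhs = 11, matching y values: 7, 12 (2 points).
  x = 13: rhs = 1, matching y values: 1, 18 (2 points).
  x = 14: rhs = 12, matching y values: none (0 points).
  x = 15: rhs = 12, matching y values: none (0 points).
  x = 16: rhs = 7, matching y values: 8, 11 (2 points).
  x = 17: rhs = 3, matching y values: none (0 points).
  x = 18: rhs = 6, matching y values: 5, 14 (2 points).
Total affine count: 13.
Full point count |E(F_19)| = 13 + 1 = 14.
Hasse bound: |14 − (19+1)| = |-6| = 6 ≤ 2√19 ≈ 8.7178 ✓.


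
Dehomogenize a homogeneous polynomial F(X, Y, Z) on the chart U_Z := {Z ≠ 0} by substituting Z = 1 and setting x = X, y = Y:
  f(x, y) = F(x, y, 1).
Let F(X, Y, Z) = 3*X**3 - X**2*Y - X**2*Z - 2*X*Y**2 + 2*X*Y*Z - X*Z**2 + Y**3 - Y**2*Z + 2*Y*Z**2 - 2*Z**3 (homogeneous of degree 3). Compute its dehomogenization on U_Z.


f(x, y) = 3*x**3 - x**2*y - x**2 - 2*x*y**2 + 2*x*y - x + y**3 - y**2 + 2*y - 2

On U_Z we set Z = 1. Each monomial c·X^i·Y^j·Z^k in F becomes c·x^i·y^j·1^k = c·x^i·y^j.
Substituting Z = 1: F(X, Y, 1) = 3*x**3 - x**2*y - x**2 - 2*x*y**2 + 2*x*y - x + y**3 - y**2 + 2*y - 2.
Note: deg(f) ≤ deg(F) = 3; strict inequality happens when F is divisible by Z (lost terms).


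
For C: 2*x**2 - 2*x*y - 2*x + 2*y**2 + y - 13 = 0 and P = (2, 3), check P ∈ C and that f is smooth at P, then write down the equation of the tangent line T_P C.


Tangent line at P: 9*y - 27 = 0.

Step 1: f(2, 3) = 0, so P lies on C.
Step 2: partial derivatives
  f_x(x, y) = 4*x - 2*y - 2, f_y(x, y) = -2*x + 4*y + 1.
  f_x(P) = 0, f_y(P) = 9 (gradient nonzero, so P is smooth).
Step 3: tangent line at P: 0·(x − 2) + 9·(y − 3) = 0.
Expanding: 9*y - 27 = 0.


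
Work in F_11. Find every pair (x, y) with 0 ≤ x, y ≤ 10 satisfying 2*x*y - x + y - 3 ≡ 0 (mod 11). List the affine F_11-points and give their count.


Affine F_11-points: {(0, 3), (1, 5), (2, 1), (3, 4), (4, 2), (6, 10), (7, 8), (8, 0), (9, 7), (10, 9)}; count = 10.

For each of the 121 pairs (x, y) ∈ F_11², evaluate f(x, y) mod 11. Record the zeros.
  x = 0: [0↦8, 1↦9, 2↦10, 3↦0, 4↦1, 5↦2, 6↦3, 7↦4, 8↦5, 9↦6, 10↦7]  zeros at y ∈ {3}
  x = 1: [0↦7, 1↦10, 2↦2, 3↦5, 4↦8, 5↦0, 6↦3, 7↦6, 8↦9, 9↦1, 10↦4]  zeros at y ∈ {5}
  x = 2: [0↦6, 1↦0, 2↦5, 3↦10, 4↦4, 5↦9, 6↦3, 7↦8, 8↦2, 9↦7, 10↦1]  zeros at y ∈ {1}
  x = 3: [0↦5, 1↦1, 2↦8, 3↦4, 4↦0, 5↦7, 6↦3, 7↦10, 8↦6, 9↦2, 10↦9]  zeros at y ∈ {4}
  x = 4: [0↦4, 1↦2, 2↦0, 3↦9, 4↦7, 5↦5, 6↦3, 7↦1, 8↦10, 9↦8, 10↦6]  zeros at y ∈ {2}
  x = 5: [0↦3, 1↦3, 2↦3, 3↦3, 4↦3, 5↦3, 6↦3, 7↦3, 8↦3, 9↦3, 10↦3]  zeros at y ∈ ∅
  x = 6: [0↦2, 1↦4, 2↦6, 3↦8, 4↦10, 5↦1, 6↦3, 7↦5, 8↦7, 9↦9, 10↦0]  zeros at y ∈ {10}
  x = 7: [0↦1, 1↦5, 2↦9, 3↦2, 4↦6, 5↦10, 6↦3, 7↦7, 8↦0, 9↦4, 10↦8]  zeros at y ∈ {8}
  x = 8: [0↦0, 1↦6, 2↦1, 3↦7, 4↦2, 5↦8, 6↦3, 7↦9, 8↦4, 9↦10, 10↦5]  zeros at y ∈ {0}
  x = 9: [0↦10, 1↦7, 2↦4, 3↦1, 4↦9, 5↦6, 6↦3, 7↦0, 8↦8, 9↦5, 10↦2]  zeros at y ∈ {7}
  x = 10: [0↦9, 1↦8, 2↦7, 3↦6, 4↦5, 5↦4, 6↦3, 7↦2, 8↦1, 9↦0, 10↦10]  zeros at y ∈ {9}
Collecting zeros: affine points = {(0, 3), (1, 5), (2, 1), (3, 4), (4, 2), (6, 10), (7, 8), (8, 0), (9, 7), (10, 9)}.
Total count |C(F_11)_aff| = 10.


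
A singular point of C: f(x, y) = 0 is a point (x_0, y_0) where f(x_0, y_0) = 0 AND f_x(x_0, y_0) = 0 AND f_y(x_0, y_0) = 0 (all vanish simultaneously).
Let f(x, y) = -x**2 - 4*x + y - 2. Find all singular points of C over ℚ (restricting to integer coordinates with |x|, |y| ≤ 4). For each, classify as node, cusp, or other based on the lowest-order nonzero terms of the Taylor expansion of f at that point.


No singular points in the scanned grid; C is smooth there.

Compute partial derivatives:
  f_x = -2*x - 4.
  f_y = 1.
f_y = 1 is a nonzero constant, so f_y never vanishes: no point (x, y) can satisfy f = f_x = f_y = 0. In particular no (x, y) ∈ {−4, ..., 4}² is singular; the curve is smooth.


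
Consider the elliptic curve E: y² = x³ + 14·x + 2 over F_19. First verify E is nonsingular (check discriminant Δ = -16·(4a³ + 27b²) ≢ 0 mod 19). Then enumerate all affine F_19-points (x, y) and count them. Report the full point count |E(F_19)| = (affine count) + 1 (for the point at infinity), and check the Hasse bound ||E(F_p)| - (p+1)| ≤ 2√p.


Affine points = {(1, 6), (1, 13), (2, 0), (5, 8), (5, 11), (6, 6), (6, 13), (7, 5), (7, 14), (11, 9), (11, 10), (12, 6), (12, 13), (13, 5), (13, 14), (14, 4), (14, 15), (16, 3), (16, 16), (17, 2), (17, 17), (18, 5), (18, 14)}; affine count = 23; |E(F_19)| = 24.

Discriminant check: Δ ∝ 4a³ + 27b² = 4·14³ + 27·2² = 4·2744 + 27·4 ≡ 7 (mod 19). Nonzero ⇒ E is nonsingular.
For each x ∈ F_19, compute rhs = x³ + 14·x + 2 mod 19, then count y ∈ F_19 with y² ≡ rhs.
  x = 0: rhs = 2, matching y values: none (0 points).
  x = 1: rhs = 17, matching y values: 6, 13 (2 points).
  x = 2: rhs = 0, matching y values: 0 (1 points).
  x = 3: rhs = 14, matching y values: none (0 points).
  x = 4: rhs = 8, matching y values: none (0 points).
  x = 5: rhs = 7, matching y values: 8, 11 (2 points).
  x = 6: rhs = 17, matching y values: 6, 13 (2 points).
  x = 7: rhs = 6, matching y values: 5, 14 (2 points).
  x = 8: rhs = 18, matching y values: none (0 points).
  x = 9: rhs = 2, matching y values: none (0 points).
  x = 10: rhs = 2, matching y values: none (0 points).
  x = 11: rhs = 5, matching y values: 9, 10 (2 points).
  x = 12: rhs = 17, matching y values: 6, 13 (2 points).
  x = 13: rhs = 6, matching y values: 5, 14 (2 points).
  x = 14: rhs = 16, matching y values: 4, 15 (2 points).
  x = 15: rhs = 15, matching y values: none (0 points).
  x = 16: rhs = 9, matching y values: 3, 16 (2 points).
  x = 17: rhs = 4, matching y values: 2, 17 (2 points).
  x = 18: rhs = 6, matching y values: 5, 14 (2 points).
Total affine count: 23.
Full point count |E(F_19)| = 23 + 1 = 24.
Hasse bound: |24 − (19+1)| = |4| = 4 ≤ 2√19 ≈ 8.7178 ✓.


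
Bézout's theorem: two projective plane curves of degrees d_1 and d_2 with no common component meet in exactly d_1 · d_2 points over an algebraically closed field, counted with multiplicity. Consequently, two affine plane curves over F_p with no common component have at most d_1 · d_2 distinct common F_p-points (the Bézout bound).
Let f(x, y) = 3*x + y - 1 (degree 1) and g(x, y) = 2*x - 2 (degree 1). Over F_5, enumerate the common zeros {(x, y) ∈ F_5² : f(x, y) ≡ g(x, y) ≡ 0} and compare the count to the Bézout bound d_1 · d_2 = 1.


Common zeros: {(1, 3)}; count = 1; Bézout bound = 1.

deg(f) = 1, deg(g) = 1, so Bézout bound = 1.
Scan x ∈ F_5. For each x, list the y ∈ F_5 with f(x, y) ≡ 0 and those with g(x, y) ≡ 0 (mod 5); the common zeros in that column are the intersection.
  x = 0: f ≡ 0 at y ∈ {1}; g ≡ 0 at y ∈ ∅; common: ∅.
  x = 1: f ≡ 0 at y ∈ {3}; g ≡ 0 at y ∈ {0, 1, 2, 3, 4}; common: {3}.
  x = 2: f ≡ 0 at y ∈ {0}; g ≡ 0 at y ∈ ∅; common: ∅.
  x = 3: f ≡ 0 at y ∈ {2}; g ≡ 0 at y ∈ ∅; common: ∅.
  x = 4: f ≡ 0 at y ∈ {4}; g ≡ 0 at y ∈ ∅; common: ∅.
Collecting: common zeros = {(1, 3)}, so the count is 1.
Comparison with the Bézout bound: 1 ≤ 1 = deg(f)·deg(g), as expected for curves with no common component (the bound is attained).


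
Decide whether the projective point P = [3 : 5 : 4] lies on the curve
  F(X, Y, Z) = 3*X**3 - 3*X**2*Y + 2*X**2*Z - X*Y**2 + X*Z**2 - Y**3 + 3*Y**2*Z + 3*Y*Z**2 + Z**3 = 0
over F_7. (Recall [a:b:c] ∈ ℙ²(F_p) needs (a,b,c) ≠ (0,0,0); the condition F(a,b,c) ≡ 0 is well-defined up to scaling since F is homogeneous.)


F(3,5,4) ≡ 1 (mod 7); P is NOT on the curve.

Evaluate F(3, 5, 4) term-by-term (mod 7).
  3*X**3 ↦ 3·27·1·1 = 81
  -3*X**2*Y ↦ -3·9·5·1 = -135
  2*X**2*Z ↦ 2·9·1·4 = 72
  -X*Y**2 ↦ -1·3·25·1 = -75
  X*Z**2 ↦ 1·3·1·16 = 48
  -Y**3 ↦ -1·1·125·1 = -125
  3*Y**2*Z ↦ 3·1·25·4 = 300
  3*Y*Z**2 ↦ 3·1·5·16 = 240
  Z**3 ↦ 1·1·1·64 = 64
Sum: F(3, 5, 4) = (81) + (-135) + (72) + (-75) + (48) + (-125) + (300) + (240) + (64) = 470.
Reducing mod 7: 470 ≡ 1 (mod 7).
Since F(a, b, c) ≡ 1 ≠ 0 (mod 7), P does NOT lie on the curve.


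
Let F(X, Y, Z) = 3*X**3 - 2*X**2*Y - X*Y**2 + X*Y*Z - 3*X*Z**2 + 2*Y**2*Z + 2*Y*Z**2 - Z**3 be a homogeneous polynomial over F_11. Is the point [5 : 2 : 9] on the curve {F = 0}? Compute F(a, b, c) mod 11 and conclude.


F(5,2,9) ≡ 7 (mod 11); P is NOT on the curve.

Evaluate F(5, 2, 9) term-by-term (mod 11).
  3*X**3 ↦ 3·125·1·1 = 375
  -2*X**2*Y ↦ -2·25·2·1 = -100
  -X*Y**2 ↦ -1·5·4·1 = -20
  X*Y*Z ↦ 1·5·2·9 = 90
  -3*X*Z**2 ↦ -3·5·1·81 = -1215
  2*Y**2*Z ↦ 2·1·4·9 = 72
  2*Y*Z**2 ↦ 2·1·2·81 = 324
  -Z**3 ↦ -1·1·1·729 = -729
Sum: F(5, 2, 9) = (375) + (-100) + (-20) + (90) + (-1215) + (72) + (324) + (-729) = -1203.
Reducing mod 11: -1203 ≡ 7 (mod 11).
Since F(a, b, c) ≡ 7 ≠ 0 (mod 11), P does NOT lie on the curve.


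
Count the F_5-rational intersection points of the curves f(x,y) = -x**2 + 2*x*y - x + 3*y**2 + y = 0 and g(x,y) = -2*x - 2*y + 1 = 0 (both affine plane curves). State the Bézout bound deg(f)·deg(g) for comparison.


Common zeros: {(0, 3)}; count = 1; Bézout bound = 2.

deg(f) = 2, deg(g) = 1, so Bézout bound = 2.
Scan x ∈ F_5. For each x, list the y ∈ F_5 with f(x, y) ≡ 0 and those with g(x, y) ≡ 0 (mod 5); the common zeros in that column are the intersection.
  x = 0: f ≡ 0 at y ∈ {0, 3}; g ≡ 0 at y ∈ {3}; common: {3}.
  x = 1: f ≡ 0 at y ∈ ∅; g ≡ 0 at y ∈ {2}; common: ∅.
  x = 2: f ≡ 0 at y ∈ ∅; g ≡ 0 at y ∈ {1}; common: ∅.
  x = 3: f ≡ 0 at y ∈ ∅; g ≡ 0 at y ∈ {0}; common: ∅.
  x = 4: f ≡ 0 at y ∈ {0, 2}; g ≡ 0 at y ∈ {4}; common: ∅.
Collecting: common zeros = {(0, 3)}, so the count is 1.
Comparison with the Bézout bound: 1 ≤ 2 = deg(f)·deg(g), as expected for curves with no common component (the affine F_5-count falls short of the bound because intersections may lie at infinity, over extension fields, or carry multiplicity).


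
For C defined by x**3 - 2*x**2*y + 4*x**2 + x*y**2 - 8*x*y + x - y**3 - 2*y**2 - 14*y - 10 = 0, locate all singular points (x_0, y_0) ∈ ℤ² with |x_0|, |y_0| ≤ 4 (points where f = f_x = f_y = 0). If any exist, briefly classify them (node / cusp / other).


Singular points: {(-3, -2)}; classification: node.

Compute partial derivatives:
  f_x = 3*x**2 - 4*x*y + 8*x + y**2 - 8*y + 1.
  f_y = -2*x**2 + 2*x*y - 8*x - 3*y**2 - 4*y - 14.
Scan x_0 ∈ {−4, ..., 4}. For each x_0, f_y(x_0, y) is a polynomial in y; find its integer roots y ∈ {−4, ..., 4}, then test f_x and f at those candidates.
  x = -4: f_y(-4, y) = -3*y**2 - 12*y - 14; no integer root y with |y| ≤ 4.
  x = -3: f_y(-3, y) = -3*y**2 - 10*y - 8; vanishes at y ∈ {-2}. (-3, -2): f_x = 0, f = 0 — SINGULAR.
  x = -2: f_y(-2, y) = -3*y**2 - 8*y - 6; no integer root y with |y| ≤ 4.
  x = -1: f_y(-1, y) = -3*y**2 - 6*y - 8; no integer root y with |y| ≤ 4.
  x = 0: f_y(0, y) = -3*y**2 - 4*y - 14; no integer root y with |y| ≤ 4.
  x = 1: f_y(1, y) = -3*y**2 - 2*y - 24; no integer root y with |y| ≤ 4.
  x = 2: f_y(2, y) = -3*y**2 - 38; no integer root y with |y| ≤ 4.
  x = 3: f_y(3, y) = -3*y**2 + 2*y - 56; no integer root y with |y| ≤ 4.
  x = 4: f_y(4, y) = -3*y**2 + 4*y - 78; no integer root y with |y| ≤ 4.
Only singular point on the grid: (-3, -2).
Classify: substitute x = -3 + u, y = -2 + v and expand: f = u**3 - 2*u**2*v - u**2 + u*v**2 - v**3 + v**2.
No constant or linear terms (consistent with a singular point). Quadratic part: -u**2 + v**2. Cubic part: u**3 - 2*u**2*v + u*v**2 - v**3.
The quadratic part v**2 - u**2 = (v − u)(v + u) splits into two distinct linear factors, so there are two distinct tangent lines y − -2 = ±(x − -3) — this is a node (ordinary double point).
Classification: node.


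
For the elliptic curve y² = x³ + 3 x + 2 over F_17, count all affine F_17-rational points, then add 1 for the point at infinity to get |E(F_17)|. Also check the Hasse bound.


Affine points = {(0, 6), (0, 11), (2, 4), (2, 13), (3, 2), (3, 15), (6, 7), (6, 10), (7, 3), (7, 14), (12, 7), (12, 10), (14, 0), (16, 7), (16, 10)}; affine count = 15; |E(F_17)| = 16.

Discriminant check: Δ ∝ 4a³ + 27b² = 4·3³ + 27·2² = 4·27 + 27·4 ≡ 12 (mod 17). Nonzero ⇒ E is nonsingular.
For each x ∈ F_17, compute rhs = x³ + 3·x + 2 mod 17, then count y ∈ F_17 with y² ≡ rhs.
  x = 0: rhs = 2, matching y values: 6, 11 (2 points).
  x = 1: rhs = 6, matching y values: none (0 points).
  x = 2: rhs = 16, matching y values: 4, 13 (2 points).
  x = 3: rhs = 4, matching y values: 2, 15 (2 points).
  x = 4: rhs = 10, matching y values: none (0 points).
  x = 5: rhs = 6, matching y values: none (0 points).
  x = 6: rhs = 15, matching y values: 7, 10 (2 points).
  x = 7: rhs = 9, matching y values: 3, 14 (2 points).
  x = 8: rhs = 11, matching y values: none (0 points).
  x = 9: rhs = 10, matching y values: none (0 points).
  x = 10: rhs = 12, matching y values: none (0 points).
  x = 11: rhs = 6, matching y values: none (0 points).
  x = 12: rhs = 15, matching y values: 7, 10 (2 points).
  x = 13: rhs = 11, matching y values: none (0 points).
  x = 14: rhs = 0, matching y values: 0 (1 points).
  x = 15: rhs = 5, matching y values: none (0 points).
  x = 16: rhs = 15, matching y values: 7, 10 (2 points).
Total affine count: 15.
Full point count |E(F_17)| = 15 + 1 = 16.
Hasse bound: |16 − (17+1)| = |-2| = 2 ≤ 2√17 ≈ 8.2462 ✓.


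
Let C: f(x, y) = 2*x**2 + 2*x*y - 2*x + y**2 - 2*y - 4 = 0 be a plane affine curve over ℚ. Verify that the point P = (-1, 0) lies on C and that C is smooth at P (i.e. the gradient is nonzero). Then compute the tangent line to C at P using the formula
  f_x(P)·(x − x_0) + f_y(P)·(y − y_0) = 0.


Tangent line at P: -6*x - 4*y - 6 = 0.

Step 1: f(-1, 0) = 0, so P lies on C.
Step 2: partial derivatives
  f_x(x, y) = 4*x + 2*y - 2, f_y(x, y) = 2*x + 2*y - 2.
  f_x(P) = -6, f_y(P) = -4 (gradient nonzero, so P is smooth).
Step 3: tangent line at P: -6·(x − -1) + -4·(y − 0) = 0.
Expanding: -6*x - 4*y - 6 = 0.


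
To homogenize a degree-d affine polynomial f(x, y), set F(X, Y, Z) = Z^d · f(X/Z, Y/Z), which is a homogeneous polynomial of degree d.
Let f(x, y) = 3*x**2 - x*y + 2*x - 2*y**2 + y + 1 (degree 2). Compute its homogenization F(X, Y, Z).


F(X, Y, Z) = 3*X**2 - X*Y + 2*X*Z - 2*Y**2 + Y*Z + Z**2

deg(f) = 2.
Substitute x = X/Z, y = Y/Z into f, then multiply by Z^2.
  monomial 3·x^2·y^0 ↦ 3·X^2·Y^0·Z^0.
  monomial -1·x^1·y^1 ↦ -1·X^1·Y^1·Z^0.
  monomial 2·x^1·y^0 ↦ 2·X^1·Y^0·Z^1.
  monomial -2·x^0·y^2 ↦ -2·X^0·Y^2·Z^0.
  monomial 1·x^0·y^1 ↦ 1·X^0·Y^1·Z^1.
  monomial 1·x^0·y^0 ↦ 1·X^0·Y^0·Z^2.
Collecting: F(X, Y, Z) = 3*X**2 - X*Y + 2*X*Z - 2*Y**2 + Y*Z + Z**2.


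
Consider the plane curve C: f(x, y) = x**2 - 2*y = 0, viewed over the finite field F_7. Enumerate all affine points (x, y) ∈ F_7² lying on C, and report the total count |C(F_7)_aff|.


Affine F_7-points: {(0, 0), (1, 4), (2, 2), (3, 1), (4, 1), (5, 2), (6, 4)}; count = 7.

For each of the 49 pairs (x, y) ∈ F_7², evaluate f(x, y) mod 7. Record the zeros.
  x = 0: [0↦0, 1↦5, 2↦3, 3↦1, 4↦6, 5↦4, 6↦2]  zeros at y ∈ {0}
  x = 1: [0↦1, 1↦6, 2↦4, 3↦2, 4↦0, 5↦5, 6↦3]  zeros at y ∈ {4}
  x = 2: [0↦4, 1↦2, 2↦0, 3↦5, 4↦3, 5↦1, 6↦6]  zeros at y ∈ {2}
  x = 3: [0↦2, 1↦0, 2↦5, 3↦3, 4↦1, 5↦6, 6↦4]  zeros at y ∈ {1}
  x = 4: [0↦2, 1↦0, 2↦5, 3↦3, 4↦1, 5↦6, 6↦4]  zeros at y ∈ {1}
  x = 5: [0↦4, 1↦2, 2↦0, 3↦5, 4↦3, 5↦1, 6↦6]  zeros at y ∈ {2}
  x = 6: [0↦1, 1↦6, 2↦4, 3↦2, 4↦0, 5↦5, 6↦3]  zeros at y ∈ {4}
Collecting zeros: affine points = {(0, 0), (1, 4), (2, 2), (3, 1), (4, 1), (5, 2), (6, 4)}.
Total count |C(F_7)_aff| = 7.


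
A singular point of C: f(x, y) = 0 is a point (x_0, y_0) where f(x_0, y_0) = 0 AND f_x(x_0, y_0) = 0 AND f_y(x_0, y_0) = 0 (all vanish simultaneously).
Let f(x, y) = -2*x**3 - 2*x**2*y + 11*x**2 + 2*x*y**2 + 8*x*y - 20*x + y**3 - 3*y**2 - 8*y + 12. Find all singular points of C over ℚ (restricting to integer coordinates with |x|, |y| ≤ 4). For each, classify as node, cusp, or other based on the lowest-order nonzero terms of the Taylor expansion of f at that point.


Singular points: {(2, 0)}; classification: node.

Compute partial derivatives:
  f_x = -6*x**2 - 4*x*y + 22*x + 2*y**2 + 8*y - 20.
  f_y = -2*x**2 + 4*x*y + 8*x + 3*y**2 - 6*y - 8.
Scan x_0 ∈ {−4, ..., 4}. For each x_0, f_y(x_0, y) is a polynomial in y; find its integer roots y ∈ {−4, ..., 4}, then test f_x and f at those candidates.
  x = -4: f_y(-4, y) = 3*y**2 - 22*y - 72; no integer root y with |y| ≤ 4.
  x = -3: f_y(-3, y) = 3*y**2 - 18*y - 50; no integer root y with |y| ≤ 4.
  x = -2: f_y(-2, y) = 3*y**2 - 14*y - 32; no integer root y with |y| ≤ 4.
  x = -1: f_y(-1, y) = 3*y**2 - 10*y - 18; no integer root y with |y| ≤ 4.
  x = 0: f_y(0, y) = 3*y**2 - 6*y - 8; no integer root y with |y| ≤ 4.
  x = 1: f_y(1, y) = 3*y**2 - 2*y - 2; no integer root y with |y| ≤ 4.
  x = 2: f_y(2, y) = 3*y**2 + 2*y; vanishes at y ∈ {0}. (2, 0): f_x = 0, f = 0 — SINGULAR.
  x = 3: f_y(3, y) = 3*y**2 + 6*y - 2; no integer root y with |y| ≤ 4.
  x = 4: f_y(4, y) = 3*y**2 + 10*y - 8; vanishes at y ∈ {-4}. (4, -4): f_x = 36 ≠ 0.
Only singular point on the grid: (2, 0).
Classify: substitute x = 2 + u, y = 0 + v and expand: f = -2*u**3 - 2*u**2*v - u**2 + 2*u*v**2 + v**3 + v**2.
No constant or linear terms (consistent with a singular point). Quadratic part: -u**2 + v**2. Cubic part: -2*u**3 - 2*u**2*v + 2*u*v**2 + v**3.
The quadratic part v**2 - u**2 = (v − u)(v + u) splits into two distinct linear factors, so there are two distinct tangent lines y − 0 = ±(x − 2) — this is a node (ordinary double point).
Classification: node.


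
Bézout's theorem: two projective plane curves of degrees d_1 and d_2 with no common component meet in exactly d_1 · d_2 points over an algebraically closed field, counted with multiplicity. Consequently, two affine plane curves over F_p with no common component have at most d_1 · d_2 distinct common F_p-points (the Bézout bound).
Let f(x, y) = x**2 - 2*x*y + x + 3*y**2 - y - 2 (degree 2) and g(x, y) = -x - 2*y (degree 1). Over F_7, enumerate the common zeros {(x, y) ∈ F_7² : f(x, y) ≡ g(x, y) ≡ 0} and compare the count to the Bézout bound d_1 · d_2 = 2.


Common zeros: ∅; count = 0; Bézout bound = 2.

deg(f) = 2, deg(g) = 1, so Bézout bound = 2.
Scan x ∈ F_7. For each x, list the y ∈ F_7 with f(x, y) ≡ 0 and those with g(x, y) ≡ 0 (mod 7); the common zeros in that column are the intersection.
  x = 0: f ≡ 0 at y ∈ {1, 4}; g ≡ 0 at y ∈ {0}; common: ∅.
  x = 1: f ≡ 0 at y ∈ {0, 1}; g ≡ 0 at y ∈ {3}; common: ∅.
  x = 2: f ≡ 0 at y ∈ ∅; g ≡ 0 at y ∈ {6}; common: ∅.
  x = 3: f ≡ 0 at y ∈ ∅; g ≡ 0 at y ∈ {2}; common: ∅.
  x = 4: f ≡ 0 at y ∈ ∅; g ≡ 0 at y ∈ {5}; common: ∅.
  x = 5: f ≡ 0 at y ∈ {0, 6}; g ≡ 0 at y ∈ {1}; common: ∅.
  x = 6: f ≡ 0 at y ∈ {3, 6}; g ≡ 0 at y ∈ {4}; common: ∅.
Collecting: common zeros = ∅, so the count is 0.
Comparison with the Bézout bound: 0 ≤ 2 = deg(f)·deg(g), as expected for curves with no common component (the affine F_7-count falls short of the bound because intersections may lie at infinity, over extension fields, or carry multiplicity).


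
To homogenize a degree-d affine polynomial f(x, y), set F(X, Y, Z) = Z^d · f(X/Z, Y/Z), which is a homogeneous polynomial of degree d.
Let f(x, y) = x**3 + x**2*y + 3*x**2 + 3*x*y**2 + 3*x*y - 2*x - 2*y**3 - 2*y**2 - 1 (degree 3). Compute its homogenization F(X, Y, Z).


F(X, Y, Z) = X**3 + X**2*Y + 3*X**2*Z + 3*X*Y**2 + 3*X*Y*Z - 2*X*Z**2 - 2*Y**3 - 2*Y**2*Z - Z**3

deg(f) = 3.
Substitute x = X/Z, y = Y/Z into f, then multiply by Z^3.
  monomial 1·x^3·y^0 ↦ 1·X^3·Y^0·Z^0.
  monomial 1·x^2·y^1 ↦ 1·X^2·Y^1·Z^0.
  monomial 3·x^2·y^0 ↦ 3·X^2·Y^0·Z^1.
  monomial 3·x^1·y^2 ↦ 3·X^1·Y^2·Z^0.
  monomial 3·x^1·y^1 ↦ 3·X^1·Y^1·Z^1.
  monomial -2·x^1·y^0 ↦ -2·X^1·Y^0·Z^2.
  monomial -2·x^0·y^3 ↦ -2·X^0·Y^3·Z^0.
  monomial -2·x^0·y^2 ↦ -2·X^0·Y^2·Z^1.
  monomial -1·x^0·y^0 ↦ -1·X^0·Y^0·Z^3.
Collecting: F(X, Y, Z) = X**3 + X**2*Y + 3*X**2*Z + 3*X*Y**2 + 3*X*Y*Z - 2*X*Z**2 - 2*Y**3 - 2*Y**2*Z - Z**3.


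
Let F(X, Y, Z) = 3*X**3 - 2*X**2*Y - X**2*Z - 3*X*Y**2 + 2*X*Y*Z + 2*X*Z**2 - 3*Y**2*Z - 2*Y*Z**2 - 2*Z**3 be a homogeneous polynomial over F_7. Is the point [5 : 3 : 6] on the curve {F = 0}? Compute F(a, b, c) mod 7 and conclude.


F(5,3,6) ≡ 6 (mod 7); P is NOT on the curve.

Evaluate F(5, 3, 6) term-by-term (mod 7).
  3*X**3 ↦ 3·125·1·1 = 375
  -2*X**2*Y ↦ -2·25·3·1 = -150
  -X**2*Z ↦ -1·25·1·6 = -150
  -3*X*Y**2 ↦ -3·5·9·1 = -135
  2*X*Y*Z ↦ 2·5·3·6 = 180
  2*X*Z**2 ↦ 2·5·1·36 = 360
  -3*Y**2*Z ↦ -3·1·9·6 = -162
  -2*Y*Z**2 ↦ -2·1·3·36 = -216
  -2*Z**3 ↦ -2·1·1·216 = -432
Sum: F(5, 3, 6) = (375) + (-150) + (-150) + (-135) + (180) + (360) + (-162) + (-216) + (-432) = -330.
Reducing mod 7: -330 ≡ 6 (mod 7).
Since F(a, b, c) ≡ 6 ≠ 0 (mod 7), P does NOT lie on the curve.


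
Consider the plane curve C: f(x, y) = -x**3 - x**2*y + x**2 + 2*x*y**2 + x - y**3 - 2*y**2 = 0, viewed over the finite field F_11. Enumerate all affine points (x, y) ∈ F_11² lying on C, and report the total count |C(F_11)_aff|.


Affine F_11-points: {(0, 0), (0, 9), (1, 9), (2, 7), (2, 8), (2, 9), (3, 3), (4, 0), (4, 1), (4, 5), (5, 2), (7, 7), (8, 0)}; count = 13.

For each of the 121 pairs (x, y) ∈ F_11², evaluate f(x, y) mod 11. Record the zeros.
  x = 0: [0↦0, 1↦8, 2↦6, 3↦10, 4↦3, 5↦1, 6↦9, 7↦10, 8↦9, 9↦0, 10↦10]  zeros at y ∈ {0, 9}
  x = 1: [0↦1, 1↦10, 2↦2, 3↦4, 4↦10, 5↦3, 6↦10, 7↦3, 8↦9, 9↦0, 10↦3]  zeros at y ∈ {9}
  x = 2: [0↦9, 1↦6, 2↦1, 3↦10, 4↦5, 5↦2, 6↦6, 7↦0, 8↦0, 9↦0, 10↦5]  zeros at y ∈ {7, 8, 9}
  x = 3: [0↦7, 1↦1, 2↦8, 3↦0, 4↦4, 5↦3, 6↦2, 7↦6, 8↦9, 9↦5, 10↦10]  zeros at y ∈ {3}
  x = 4: [0↦0, 1↦0, 2↦6, 3↦1, 4↦1, 5↦0, 6↦3, 7↦4, 8↦8, 9↦9, 10↦1]  zeros at y ∈ {0, 1, 5}
  x = 5: [0↦4, 1↦8, 2↦0, 3↦7, 4↦1, 5↦9, 6↦3, 7↦10, 8↦2, 9↦6, 10↦5]  zeros at y ∈ {2}
  x = 6: [0↦2, 1↦8, 2↦6, 3↦1, 4↦9, 5↦2, 6↦7, 7↦7, 8↦7, 9↦1, 10↦5]  zeros at y ∈ ∅
  x = 7: [0↦10, 1↦5, 2↦7, 3↦10, 4↦8, 5↦6, 6↦9, 7↦0, 8↦6, 9↦10, 10↦6]  zeros at y ∈ {7}
  x = 8: [0↦0, 1↦4, 2↦8, 3↦6, 4↦3, 5↦4, 6↦3, 7↦5, 8↦4, 9↦5, 10↦2]  zeros at y ∈ {0}
  x = 9: [0↦10, 1↦10, 2↦3, 3↦5, 4↦10, 5↦1, 6↦5, 7↦5, 8↦6, 9↦2, 10↦9]  zeros at y ∈ ∅
  x = 10: [0↦1, 1↦6, 2↦8, 3↦1, 4↦1, 5↦2, 6↦9, 7↦5, 8↦6, 9↦6, 10↦10]  zeros at y ∈ ∅
Collecting zeros: affine points = {(0, 0), (0, 9), (1, 9), (2, 7), (2, 8), (2, 9), (3, 3), (4, 0), (4, 1), (4, 5), (5, 2), (7, 7), (8, 0)}.
Total count |C(F_11)_aff| = 13.


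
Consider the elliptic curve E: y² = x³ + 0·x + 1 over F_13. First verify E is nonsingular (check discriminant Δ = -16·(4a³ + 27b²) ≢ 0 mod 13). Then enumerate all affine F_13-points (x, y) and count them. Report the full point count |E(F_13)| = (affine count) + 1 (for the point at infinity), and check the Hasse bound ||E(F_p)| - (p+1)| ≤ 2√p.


Affine points = {(0, 1), (0, 12), (2, 3), (2, 10), (4, 0), (5, 3), (5, 10), (6, 3), (6, 10), (10, 0), (12, 0)}; affine count = 11; |E(F_13)| = 12.

Discriminant check: Δ ∝ 4a³ + 27b² = 4·0³ + 27·1² = 4·0 + 27·1 ≡ 1 (mod 13). Nonzero ⇒ E is nonsingular.
For each x ∈ F_13, compute rhs = x³ + 0·x + 1 mod 13, then count y ∈ F_13 with y² ≡ rhs.
  x = 0: rhs = 1, matching y values: 1, 12 (2 points).
  x = 1: rhs = 2, matching y values: none (0 points).
  x = 2: rhs = 9, matching y values: 3, 10 (2 points).
  x = 3: rhs = 2, matching y values: none (0 points).
  x = 4: rhs = 0, matching y values: 0 (1 points).
  x = 5: rhs = 9, matching y values: 3, 10 (2 points).
  x = 6: rhs = 9, matching y values: 3, 10 (2 points).
  x = 7: rhs = 6, matching y values: none (0 points).
  x = 8: rhs = 6, matching y values: none (0 points).
  x = 9: rhs = 2, matching y values: none (0 points).
  x = 10: rhs = 0, matching y values: 0 (1 points).
  x = 11: rhs = 6, matching y values: none (0 points).
  x = 12: rhs = 0, matching y values: 0 (1 points).
Total affine count: 11.
Full point count |E(F_13)| = 11 + 1 = 12.
Hasse bound: |12 − (13+1)| = |-2| = 2 ≤ 2√13 ≈ 7.2111 ✓.
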